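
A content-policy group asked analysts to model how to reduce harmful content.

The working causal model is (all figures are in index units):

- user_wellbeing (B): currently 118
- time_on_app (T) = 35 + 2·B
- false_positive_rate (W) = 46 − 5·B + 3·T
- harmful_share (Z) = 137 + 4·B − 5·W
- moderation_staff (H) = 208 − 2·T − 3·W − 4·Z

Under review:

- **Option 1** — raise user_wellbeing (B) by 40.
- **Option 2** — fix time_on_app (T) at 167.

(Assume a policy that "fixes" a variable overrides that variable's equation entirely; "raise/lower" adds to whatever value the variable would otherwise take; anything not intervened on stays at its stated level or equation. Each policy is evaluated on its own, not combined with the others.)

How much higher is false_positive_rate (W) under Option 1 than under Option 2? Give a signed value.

Option 1 (B + 40):
  B = 118 + 40 = 158
  T = 35 + 2·158 = 351
  W = 46 − 5·158 + 3·351 = 309
Option 2 (T := 167):
  B = 118
  T = 167
  W = 46 − 5·118 + 3·167 = -43
W: 309 − (-43) = 352

352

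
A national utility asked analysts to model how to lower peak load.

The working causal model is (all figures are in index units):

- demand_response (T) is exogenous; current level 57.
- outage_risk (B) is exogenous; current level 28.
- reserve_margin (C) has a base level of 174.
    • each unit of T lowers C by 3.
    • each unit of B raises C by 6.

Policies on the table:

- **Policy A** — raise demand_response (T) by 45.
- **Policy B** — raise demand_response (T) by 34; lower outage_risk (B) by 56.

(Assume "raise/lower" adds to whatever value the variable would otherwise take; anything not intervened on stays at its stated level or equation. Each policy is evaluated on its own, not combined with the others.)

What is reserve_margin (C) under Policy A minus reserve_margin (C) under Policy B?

303

Policy A (T + 45):
  T = 57 + 45 = 102
  B = 28
  C = 174 − 3·102 + 6·28 = 36
Policy B (T + 34, B − 56):
  T = 57 + 34 = 91
  B = 28 − 56 = -28
  C = 174 − 3·91 + 6·(-28) = -267
C: 36 − (-267) = 303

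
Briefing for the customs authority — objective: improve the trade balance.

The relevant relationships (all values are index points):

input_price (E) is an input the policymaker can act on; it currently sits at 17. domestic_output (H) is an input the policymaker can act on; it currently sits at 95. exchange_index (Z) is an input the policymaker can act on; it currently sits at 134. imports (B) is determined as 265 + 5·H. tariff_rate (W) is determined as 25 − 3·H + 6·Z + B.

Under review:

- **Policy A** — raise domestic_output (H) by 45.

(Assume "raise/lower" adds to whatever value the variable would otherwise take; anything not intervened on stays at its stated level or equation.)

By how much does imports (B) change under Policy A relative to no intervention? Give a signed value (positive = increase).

225

Baseline:
  H = 95
  B = 265 + 5·95 = 740
Policy A (H + 45):
  H = 95 + 45 = 140
  B = 265 + 5·140 = 965
Change in B: 965 − 740 = 225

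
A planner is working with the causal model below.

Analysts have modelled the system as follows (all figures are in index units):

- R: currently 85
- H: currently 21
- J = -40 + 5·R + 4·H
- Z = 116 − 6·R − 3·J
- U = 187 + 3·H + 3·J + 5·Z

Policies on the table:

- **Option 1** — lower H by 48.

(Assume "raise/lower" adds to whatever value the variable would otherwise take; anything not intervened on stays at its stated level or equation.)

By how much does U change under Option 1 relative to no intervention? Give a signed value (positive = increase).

2160

Baseline:
  R = 85
  H = 21
  J = -40 + 5·85 + 4·21 = 469
  Z = 116 − 6·85 − 3·469 = -1801
  U = 187 + 3·21 + 3·469 + 5·(-1801) = -7348
Option 1 (H − 48):
  R = 85
  H = 21 − 48 = -27
  J = -40 + 5·85 + 4·(-27) = 277
  Z = 116 − 6·85 − 3·277 = -1225
  U = 187 + 3·(-27) + 3·277 + 5·(-1225) = -5188
Change in U: -5188 − (-7348) = 2160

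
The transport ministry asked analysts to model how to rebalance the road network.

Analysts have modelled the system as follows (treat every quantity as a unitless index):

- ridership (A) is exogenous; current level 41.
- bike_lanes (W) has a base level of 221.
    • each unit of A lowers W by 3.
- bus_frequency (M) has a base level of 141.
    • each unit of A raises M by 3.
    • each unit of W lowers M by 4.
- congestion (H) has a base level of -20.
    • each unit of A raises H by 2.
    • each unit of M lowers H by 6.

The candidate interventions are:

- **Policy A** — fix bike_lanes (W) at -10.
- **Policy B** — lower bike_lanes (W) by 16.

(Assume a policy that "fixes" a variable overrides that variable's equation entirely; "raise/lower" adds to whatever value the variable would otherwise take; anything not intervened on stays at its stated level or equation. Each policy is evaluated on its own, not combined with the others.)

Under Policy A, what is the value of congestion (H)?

-1762

Policy A (W := -10):
  A = 41
  W = -10
  M = 141 + 3·41 − 4·(-10) = 304
  H = -20 + 2·41 − 6·304 = -1762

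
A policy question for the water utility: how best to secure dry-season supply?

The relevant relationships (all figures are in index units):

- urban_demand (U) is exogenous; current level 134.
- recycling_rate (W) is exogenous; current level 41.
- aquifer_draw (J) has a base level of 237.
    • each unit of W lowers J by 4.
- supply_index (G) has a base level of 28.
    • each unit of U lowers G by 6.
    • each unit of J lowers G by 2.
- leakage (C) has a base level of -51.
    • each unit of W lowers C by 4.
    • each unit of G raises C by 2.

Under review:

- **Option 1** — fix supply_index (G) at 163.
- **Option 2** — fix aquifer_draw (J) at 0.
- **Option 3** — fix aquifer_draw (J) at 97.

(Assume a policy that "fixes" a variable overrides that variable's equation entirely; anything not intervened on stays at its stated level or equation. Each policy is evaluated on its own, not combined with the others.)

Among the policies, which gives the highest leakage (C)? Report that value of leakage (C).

Option 1 (G := 163):
  U = 134
  W = 41
  J = 237 − 4·41 = 73
  G = 163
  C = -51 − 4·41 + 2·163 = 111
Option 2 (J := 0):
  U = 134
  W = 41
  J = 0
  G = 28 − 6·134 − 2·0 = -776
  C = -51 − 4·41 + 2·(-776) = -1767
Option 3 (J := 97):
  U = 134
  W = 41
  J = 97
  G = 28 − 6·134 − 2·97 = -970
  C = -51 − 4·41 + 2·(-970) = -2155
Comparing — Option 1: C=111, Option 2: C=-1767, Option 3: C=-2155. Highest is 111 (Option 1).

111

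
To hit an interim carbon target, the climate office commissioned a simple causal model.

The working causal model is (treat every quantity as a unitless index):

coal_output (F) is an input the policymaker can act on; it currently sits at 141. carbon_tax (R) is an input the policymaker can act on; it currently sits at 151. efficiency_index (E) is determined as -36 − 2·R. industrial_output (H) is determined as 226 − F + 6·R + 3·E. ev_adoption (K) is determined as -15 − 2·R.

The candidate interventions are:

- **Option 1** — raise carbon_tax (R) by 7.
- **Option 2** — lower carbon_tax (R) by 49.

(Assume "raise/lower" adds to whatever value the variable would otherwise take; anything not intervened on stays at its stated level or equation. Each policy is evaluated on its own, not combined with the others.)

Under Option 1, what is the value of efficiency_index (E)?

-352

Option 1 (R + 7):
  R = 151 + 7 = 158
  E = -36 − 2·158 = -352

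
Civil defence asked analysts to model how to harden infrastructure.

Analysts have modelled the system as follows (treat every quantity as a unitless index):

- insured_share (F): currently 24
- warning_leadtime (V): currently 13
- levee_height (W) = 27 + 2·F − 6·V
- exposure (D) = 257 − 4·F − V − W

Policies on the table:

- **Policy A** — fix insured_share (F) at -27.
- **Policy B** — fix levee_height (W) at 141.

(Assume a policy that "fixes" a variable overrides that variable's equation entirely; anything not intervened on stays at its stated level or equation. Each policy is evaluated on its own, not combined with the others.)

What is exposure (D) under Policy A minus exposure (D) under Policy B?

Policy A (F := -27):
  F = -27
  V = 13
  W = 27 + 2·(-27) − 6·13 = -105
  D = 257 − 4·(-27) − 13 − (-105) = 457
Policy B (W := 141):
  F = 24
  V = 13
  W = 141
  D = 257 − 4·24 − 13 − 141 = 7
D: 457 − 7 = 450

450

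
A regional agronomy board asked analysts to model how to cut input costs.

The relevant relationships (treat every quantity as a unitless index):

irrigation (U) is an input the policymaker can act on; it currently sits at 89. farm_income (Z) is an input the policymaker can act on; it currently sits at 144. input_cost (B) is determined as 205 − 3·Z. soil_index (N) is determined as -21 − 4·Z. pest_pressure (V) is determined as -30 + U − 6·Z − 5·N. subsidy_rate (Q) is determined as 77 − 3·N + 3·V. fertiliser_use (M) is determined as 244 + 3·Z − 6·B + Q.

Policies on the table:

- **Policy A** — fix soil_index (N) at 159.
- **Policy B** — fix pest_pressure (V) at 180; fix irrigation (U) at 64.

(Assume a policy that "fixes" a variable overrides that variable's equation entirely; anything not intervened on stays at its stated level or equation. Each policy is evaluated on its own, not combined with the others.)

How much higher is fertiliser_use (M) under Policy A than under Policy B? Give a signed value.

Policy A (N := 159):
  U = 89
  Z = 144
  B = 205 − 3·144 = -227
  N = 159
  V = -30 + 89 − 6·144 − 5·159 = -1600
  Q = 77 − 3·159 + 3·(-1600) = -5200
  M = 244 + 3·144 − 6·(-227) + (-5200) = -3162
Policy B (V := 180, U := 64):
  U = 64
  Z = 144
  B = 205 − 3·144 = -227
  N = -21 − 4·144 = -597
  V = 180
  Q = 77 − 3·(-597) + 3·180 = 2408
  M = 244 + 3·144 − 6·(-227) + 2408 = 4446
M: -3162 − 4446 = -7608

-7608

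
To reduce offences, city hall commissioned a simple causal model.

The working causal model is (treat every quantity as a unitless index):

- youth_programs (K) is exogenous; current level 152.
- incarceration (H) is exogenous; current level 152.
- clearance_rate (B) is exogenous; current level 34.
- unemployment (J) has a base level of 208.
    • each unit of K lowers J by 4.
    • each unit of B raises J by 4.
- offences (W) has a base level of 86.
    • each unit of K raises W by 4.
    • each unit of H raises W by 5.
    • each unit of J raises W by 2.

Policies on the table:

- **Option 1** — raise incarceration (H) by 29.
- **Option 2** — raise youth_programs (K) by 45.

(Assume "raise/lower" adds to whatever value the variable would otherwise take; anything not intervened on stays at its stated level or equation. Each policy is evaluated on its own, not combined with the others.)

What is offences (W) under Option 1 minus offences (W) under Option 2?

Option 1 (H + 29):
  K = 152
  H = 152 + 29 = 181
  B = 34
  J = 208 − 4·152 + 4·34 = -264
  W = 86 + 4·152 + 5·181 + 2·(-264) = 1071
Option 2 (K + 45):
  K = 152 + 45 = 197
  H = 152
  B = 34
  J = 208 − 4·197 + 4·34 = -444
  W = 86 + 4·197 + 5·152 + 2·(-444) = 746
W: 1071 − 746 = 325

325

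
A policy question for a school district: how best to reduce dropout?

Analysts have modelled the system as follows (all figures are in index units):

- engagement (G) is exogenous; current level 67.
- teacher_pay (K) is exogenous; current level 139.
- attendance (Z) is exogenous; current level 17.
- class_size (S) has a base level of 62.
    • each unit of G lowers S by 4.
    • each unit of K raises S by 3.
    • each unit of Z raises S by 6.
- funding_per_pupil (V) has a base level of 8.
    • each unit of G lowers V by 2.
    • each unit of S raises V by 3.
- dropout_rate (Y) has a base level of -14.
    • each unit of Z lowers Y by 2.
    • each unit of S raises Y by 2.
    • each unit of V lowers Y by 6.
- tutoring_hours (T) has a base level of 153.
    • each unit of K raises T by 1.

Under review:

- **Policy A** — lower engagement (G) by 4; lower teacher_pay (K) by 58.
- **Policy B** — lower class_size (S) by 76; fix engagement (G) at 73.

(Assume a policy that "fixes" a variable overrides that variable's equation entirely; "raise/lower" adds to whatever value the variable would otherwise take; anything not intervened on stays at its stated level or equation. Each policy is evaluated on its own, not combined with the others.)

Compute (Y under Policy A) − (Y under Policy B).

Policy A (G − 4, K − 58):
  G = 67 − 4 = 63
  K = 139 − 58 = 81
  Z = 17
  S = 62 − 4·63 + 3·81 + 6·17 = 155
  V = 8 − 2·63 + 3·155 = 347
  Y = -14 − 2·17 + 2·155 − 6·347 = -1820
Policy B (S − 76, G := 73):
  G = 73
  K = 139
  Z = 17
  S = 62 − 4·73 + 3·139 + 6·17 (−76 from intervention) = 213
  V = 8 − 2·73 + 3·213 = 501
  Y = -14 − 2·17 + 2·213 − 6·501 = -2628
Y: -1820 − (-2628) = 808

808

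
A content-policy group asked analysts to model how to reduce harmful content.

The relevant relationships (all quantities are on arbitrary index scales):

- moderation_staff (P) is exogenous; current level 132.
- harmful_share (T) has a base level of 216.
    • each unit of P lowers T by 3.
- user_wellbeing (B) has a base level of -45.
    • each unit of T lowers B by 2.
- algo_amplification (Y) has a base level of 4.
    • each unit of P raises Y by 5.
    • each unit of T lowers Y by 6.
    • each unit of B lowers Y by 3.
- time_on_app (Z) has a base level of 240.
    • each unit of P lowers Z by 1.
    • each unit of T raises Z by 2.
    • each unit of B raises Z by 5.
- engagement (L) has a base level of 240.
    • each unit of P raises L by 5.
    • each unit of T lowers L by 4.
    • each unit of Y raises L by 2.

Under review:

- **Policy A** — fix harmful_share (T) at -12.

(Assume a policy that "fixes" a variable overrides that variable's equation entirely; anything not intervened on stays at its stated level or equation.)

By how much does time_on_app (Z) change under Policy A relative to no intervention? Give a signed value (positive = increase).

-1344

Baseline:
  P = 132
  T = 216 − 3·132 = -180
  B = -45 − 2·(-180) = 315
  Z = 240 − 132 + 2·(-180) + 5·315 = 1323
Policy A (T := -12):
  P = 132
  T = -12
  B = -45 − 2·(-12) = -21
  Z = 240 − 132 + 2·(-12) + 5·(-21) = -21
Change in Z: -21 − 1323 = -1344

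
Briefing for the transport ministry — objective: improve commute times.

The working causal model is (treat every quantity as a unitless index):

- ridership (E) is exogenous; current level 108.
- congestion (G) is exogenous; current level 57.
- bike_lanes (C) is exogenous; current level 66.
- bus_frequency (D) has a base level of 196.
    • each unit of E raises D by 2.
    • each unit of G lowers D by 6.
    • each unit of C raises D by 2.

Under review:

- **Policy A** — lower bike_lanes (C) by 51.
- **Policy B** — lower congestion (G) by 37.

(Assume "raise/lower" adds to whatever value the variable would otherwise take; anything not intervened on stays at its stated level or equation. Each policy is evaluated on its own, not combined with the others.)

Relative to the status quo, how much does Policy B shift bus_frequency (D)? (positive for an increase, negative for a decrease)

Baseline:
  E = 108
  G = 57
  C = 66
  D = 196 + 2·108 − 6·57 + 2·66 = 202
Policy B (G − 37):
  E = 108
  G = 57 − 37 = 20
  C = 66
  D = 196 + 2·108 − 6·20 + 2·66 = 424
Change in D: 424 − 202 = 222

222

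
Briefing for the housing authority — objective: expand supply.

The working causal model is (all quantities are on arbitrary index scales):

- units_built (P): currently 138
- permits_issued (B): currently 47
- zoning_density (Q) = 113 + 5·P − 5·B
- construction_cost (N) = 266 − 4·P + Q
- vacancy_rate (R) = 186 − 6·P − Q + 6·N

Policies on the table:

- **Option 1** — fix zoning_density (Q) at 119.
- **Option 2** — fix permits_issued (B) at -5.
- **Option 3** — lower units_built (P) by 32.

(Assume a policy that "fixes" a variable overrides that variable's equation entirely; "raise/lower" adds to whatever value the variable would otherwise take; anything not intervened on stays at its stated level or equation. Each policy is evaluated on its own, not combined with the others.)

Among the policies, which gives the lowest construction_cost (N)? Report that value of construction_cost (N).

-167

Option 1 (Q := 119):
  P = 138
  B = 47
  Q = 119
  N = 266 − 4·138 + 119 = -167
Option 2 (B := -5):
  P = 138
  B = -5
  Q = 113 + 5·138 − 5·(-5) = 828
  N = 266 − 4·138 + 828 = 542
Option 3 (P − 32):
  P = 138 − 32 = 106
  B = 47
  Q = 113 + 5·106 − 5·47 = 408
  N = 266 − 4·106 + 408 = 250
Comparing — Option 1: N=-167, Option 2: N=542, Option 3: N=250. Lowest is -167 (Option 1).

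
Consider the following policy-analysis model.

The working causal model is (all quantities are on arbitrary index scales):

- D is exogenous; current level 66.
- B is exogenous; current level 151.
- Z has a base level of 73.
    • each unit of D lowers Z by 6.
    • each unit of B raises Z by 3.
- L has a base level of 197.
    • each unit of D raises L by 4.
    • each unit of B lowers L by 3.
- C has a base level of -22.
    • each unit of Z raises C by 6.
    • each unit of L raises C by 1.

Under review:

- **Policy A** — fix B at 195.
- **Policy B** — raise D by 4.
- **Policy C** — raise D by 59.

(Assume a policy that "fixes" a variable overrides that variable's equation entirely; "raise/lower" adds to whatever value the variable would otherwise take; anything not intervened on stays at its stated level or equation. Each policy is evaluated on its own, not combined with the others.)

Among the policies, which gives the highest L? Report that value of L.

244

Policy A (B := 195):
  D = 66
  B = 195
  L = 197 + 4·66 − 3·195 = -124
Policy B (D + 4):
  D = 66 + 4 = 70
  B = 151
  L = 197 + 4·70 − 3·151 = 24
Policy C (D + 59):
  D = 66 + 59 = 125
  B = 151
  L = 197 + 4·125 − 3·151 = 244
Comparing — Policy A: L=-124, Policy B: L=24, Policy C: L=244. Highest is 244 (Policy C).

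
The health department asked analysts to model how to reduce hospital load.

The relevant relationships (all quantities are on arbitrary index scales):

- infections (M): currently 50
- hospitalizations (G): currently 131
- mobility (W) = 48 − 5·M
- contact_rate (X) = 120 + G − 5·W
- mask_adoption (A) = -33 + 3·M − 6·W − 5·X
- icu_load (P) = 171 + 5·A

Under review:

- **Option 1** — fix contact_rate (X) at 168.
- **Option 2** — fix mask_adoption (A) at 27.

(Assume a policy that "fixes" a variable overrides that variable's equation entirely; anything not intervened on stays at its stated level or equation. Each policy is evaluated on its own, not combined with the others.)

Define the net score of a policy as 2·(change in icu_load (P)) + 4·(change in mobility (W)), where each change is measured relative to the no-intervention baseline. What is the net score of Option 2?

Baseline:
  M = 50
  G = 131
  W = 48 − 5·50 = -202
  X = 120 + 131 − 5·(-202) = 1261
  A = -33 + 3·50 − 6·(-202) − 5·1261 = -4976
  P = 171 + 5·(-4976) = -24709
Option 2 (A := 27):
  M = 50
  G = 131
  W = 48 − 5·50 = -202
  X = 120 + 131 − 5·(-202) = 1261
  A = 27
  P = 171 + 5·27 = 306
ΔP = 306 − (-24709) = 25015; ΔW = -202 − (-202) = 0
Score = 2·25015 + 4·0 = 50030

50030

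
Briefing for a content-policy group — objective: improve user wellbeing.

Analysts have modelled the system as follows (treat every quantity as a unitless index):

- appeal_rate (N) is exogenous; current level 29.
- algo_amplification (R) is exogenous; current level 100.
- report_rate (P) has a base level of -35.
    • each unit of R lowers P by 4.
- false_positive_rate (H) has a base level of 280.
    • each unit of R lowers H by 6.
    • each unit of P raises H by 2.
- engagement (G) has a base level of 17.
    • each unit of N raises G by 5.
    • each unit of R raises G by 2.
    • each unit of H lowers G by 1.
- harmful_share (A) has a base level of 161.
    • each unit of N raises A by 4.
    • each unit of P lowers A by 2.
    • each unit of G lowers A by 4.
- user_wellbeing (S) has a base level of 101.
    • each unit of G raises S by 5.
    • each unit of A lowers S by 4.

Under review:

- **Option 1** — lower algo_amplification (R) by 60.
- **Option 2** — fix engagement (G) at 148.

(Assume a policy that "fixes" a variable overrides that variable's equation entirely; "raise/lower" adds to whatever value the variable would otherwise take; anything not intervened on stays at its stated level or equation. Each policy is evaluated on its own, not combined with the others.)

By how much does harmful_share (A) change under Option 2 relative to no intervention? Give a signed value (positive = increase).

5616

Baseline:
  N = 29
  R = 100
  P = -35 − 4·100 = -435
  H = 280 − 6·100 + 2·(-435) = -1190
  G = 17 + 5·29 + 2·100 − (-1190) = 1552
  A = 161 + 4·29 − 2·(-435) − 4·1552 = -5061
Option 2 (G := 148):
  N = 29
  R = 100
  P = -35 − 4·100 = -435
  H = 280 − 6·100 + 2·(-435) = -1190
  G = 148
  A = 161 + 4·29 − 2·(-435) − 4·148 = 555
Change in A: 555 − (-5061) = 5616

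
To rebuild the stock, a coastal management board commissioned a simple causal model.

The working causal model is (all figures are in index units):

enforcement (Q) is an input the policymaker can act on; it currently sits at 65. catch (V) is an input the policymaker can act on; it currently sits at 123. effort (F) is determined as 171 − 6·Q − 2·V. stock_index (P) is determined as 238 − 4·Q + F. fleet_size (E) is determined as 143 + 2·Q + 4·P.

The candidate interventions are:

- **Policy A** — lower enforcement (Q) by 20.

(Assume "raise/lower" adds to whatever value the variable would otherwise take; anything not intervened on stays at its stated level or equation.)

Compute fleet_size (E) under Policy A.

Policy A (Q − 20):
  Q = 65 − 20 = 45
  V = 123
  F = 171 − 6·45 − 2·123 = -345
  P = 238 − 4·45 + (-345) = -287
  E = 143 + 2·45 + 4·(-287) = -915

-915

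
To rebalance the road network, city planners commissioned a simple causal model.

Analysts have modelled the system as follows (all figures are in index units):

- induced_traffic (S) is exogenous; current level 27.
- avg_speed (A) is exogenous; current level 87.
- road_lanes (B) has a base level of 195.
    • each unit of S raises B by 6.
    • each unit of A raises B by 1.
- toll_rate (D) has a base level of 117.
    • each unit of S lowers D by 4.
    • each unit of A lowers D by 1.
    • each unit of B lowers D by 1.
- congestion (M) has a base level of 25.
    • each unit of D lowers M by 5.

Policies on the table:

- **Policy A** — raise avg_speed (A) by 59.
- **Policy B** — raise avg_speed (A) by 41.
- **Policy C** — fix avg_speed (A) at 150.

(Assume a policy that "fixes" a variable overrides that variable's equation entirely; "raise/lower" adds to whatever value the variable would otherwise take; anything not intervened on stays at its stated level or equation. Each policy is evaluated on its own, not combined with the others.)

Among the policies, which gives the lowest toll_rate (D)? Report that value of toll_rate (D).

-648

Policy A (A + 59):
  S = 27
  A = 87 + 59 = 146
  B = 195 + 6·27 + 146 = 503
  D = 117 − 4·27 − 146 − 503 = -640
Policy B (A + 41):
  S = 27
  A = 87 + 41 = 128
  B = 195 + 6·27 + 128 = 485
  D = 117 − 4·27 − 128 − 485 = -604
Policy C (A := 150):
  S = 27
  A = 150
  B = 195 + 6·27 + 150 = 507
  D = 117 − 4·27 − 150 − 507 = -648
Comparing — Policy A: D=-640, Policy B: D=-604, Policy C: D=-648. Lowest is -648 (Policy C).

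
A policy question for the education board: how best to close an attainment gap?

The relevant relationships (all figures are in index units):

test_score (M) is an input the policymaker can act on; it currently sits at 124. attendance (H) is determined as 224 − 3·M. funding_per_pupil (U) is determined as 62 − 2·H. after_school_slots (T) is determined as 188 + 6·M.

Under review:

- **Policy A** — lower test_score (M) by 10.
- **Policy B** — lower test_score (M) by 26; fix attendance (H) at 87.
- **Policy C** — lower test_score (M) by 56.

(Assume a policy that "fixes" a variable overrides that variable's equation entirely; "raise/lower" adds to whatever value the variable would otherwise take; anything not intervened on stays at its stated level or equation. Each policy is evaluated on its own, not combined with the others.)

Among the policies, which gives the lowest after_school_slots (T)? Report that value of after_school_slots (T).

Policy A (M − 10):
  M = 124 − 10 = 114
  T = 188 + 6·114 = 872
Policy B (M − 26, H := 87):
  M = 124 − 26 = 98
  T = 188 + 6·98 = 776
Policy C (M − 56):
  M = 124 − 56 = 68
  T = 188 + 6·68 = 596
Comparing — Policy A: T=872, Policy B: T=776, Policy C: T=596. Lowest is 596 (Policy C).

596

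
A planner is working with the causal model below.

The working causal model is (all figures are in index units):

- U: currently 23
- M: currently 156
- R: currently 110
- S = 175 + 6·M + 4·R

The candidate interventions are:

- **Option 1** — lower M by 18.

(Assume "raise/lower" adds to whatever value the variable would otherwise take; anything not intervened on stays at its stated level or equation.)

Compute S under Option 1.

1443

Option 1 (M − 18):
  M = 156 − 18 = 138
  R = 110
  S = 175 + 6·138 + 4·110 = 1443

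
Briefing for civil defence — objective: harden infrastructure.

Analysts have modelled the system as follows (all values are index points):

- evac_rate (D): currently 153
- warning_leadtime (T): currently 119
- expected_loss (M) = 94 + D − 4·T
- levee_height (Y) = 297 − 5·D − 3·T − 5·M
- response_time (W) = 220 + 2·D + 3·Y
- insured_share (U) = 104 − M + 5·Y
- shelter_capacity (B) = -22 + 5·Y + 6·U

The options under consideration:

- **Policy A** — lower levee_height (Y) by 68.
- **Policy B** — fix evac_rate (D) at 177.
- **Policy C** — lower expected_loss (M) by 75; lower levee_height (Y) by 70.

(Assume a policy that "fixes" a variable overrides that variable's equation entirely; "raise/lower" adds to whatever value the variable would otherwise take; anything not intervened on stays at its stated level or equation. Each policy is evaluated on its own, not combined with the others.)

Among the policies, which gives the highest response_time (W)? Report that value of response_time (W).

Policy A (Y − 68):
  D = 153
  T = 119
  M = 94 + 153 − 4·119 = -229
  Y = 297 − 5·153 − 3·119 − 5·(-229) (−68 from intervention) = 252
  W = 220 + 2·153 + 3·252 = 1282
Policy B (D := 177):
  D = 177
  T = 119
  M = 94 + 177 − 4·119 = -205
  Y = 297 − 5·177 − 3·119 − 5·(-205) = 80
  W = 220 + 2·177 + 3·80 = 814
Policy C (M − 75, Y − 70):
  D = 153
  T = 119
  M = 94 + 153 − 4·119 (−75 from intervention) = -304
  Y = 297 − 5·153 − 3·119 − 5·(-304) (−70 from intervention) = 625
  W = 220 + 2·153 + 3·625 = 2401
Comparing — Policy A: W=1282, Policy B: W=814, Policy C: W=2401. Highest is 2401 (Policy C).

2401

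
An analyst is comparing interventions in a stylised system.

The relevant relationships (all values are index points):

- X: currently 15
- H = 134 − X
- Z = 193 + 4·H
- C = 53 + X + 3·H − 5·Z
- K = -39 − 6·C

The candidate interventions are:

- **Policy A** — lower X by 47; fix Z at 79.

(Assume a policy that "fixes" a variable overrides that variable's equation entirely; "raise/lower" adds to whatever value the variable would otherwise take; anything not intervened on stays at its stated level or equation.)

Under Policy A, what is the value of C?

Policy A (X − 47, Z := 79):
  X = 15 − 47 = -32
  H = 134 − (-32) = 166
  Z = 79
  C = 53 + (-32) + 3·166 − 5·79 = 124

124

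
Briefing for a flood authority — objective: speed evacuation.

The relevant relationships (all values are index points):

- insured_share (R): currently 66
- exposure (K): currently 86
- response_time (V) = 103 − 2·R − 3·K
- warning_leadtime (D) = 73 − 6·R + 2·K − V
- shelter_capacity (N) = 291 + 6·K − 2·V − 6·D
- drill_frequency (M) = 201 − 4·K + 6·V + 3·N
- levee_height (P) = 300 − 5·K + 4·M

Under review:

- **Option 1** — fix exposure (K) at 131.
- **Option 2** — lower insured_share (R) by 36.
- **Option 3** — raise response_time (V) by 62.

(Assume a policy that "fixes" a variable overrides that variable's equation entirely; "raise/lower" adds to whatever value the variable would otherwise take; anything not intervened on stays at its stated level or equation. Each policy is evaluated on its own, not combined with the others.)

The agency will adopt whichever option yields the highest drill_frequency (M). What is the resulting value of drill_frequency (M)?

946

Option 1 (K := 131):
  R = 66
  K = 131
  V = 103 − 2·66 − 3·131 = -422
  D = 73 − 6·66 + 2·131 − (-422) = 361
  N = 291 + 6·131 − 2·(-422) − 6·361 = -245
  M = 201 − 4·131 + 6·(-422) + 3·(-245) = -3590
Option 2 (R − 36):
  R = 66 − 36 = 30
  K = 86
  V = 103 − 2·30 − 3·86 = -215
  D = 73 − 6·30 + 2·86 − (-215) = 280
  N = 291 + 6·86 − 2·(-215) − 6·280 = -443
  M = 201 − 4·86 + 6·(-215) + 3·(-443) = -2762
Option 3 (V + 62):
  R = 66
  K = 86
  V = 103 − 2·66 − 3·86 (+62 from intervention) = -225
  D = 73 − 6·66 + 2·86 − (-225) = 74
  N = 291 + 6·86 − 2·(-225) − 6·74 = 813
  M = 201 − 4·86 + 6·(-225) + 3·813 = 946
Comparing — Option 1: M=-3590, Option 2: M=-2762, Option 3: M=946. Highest is 946 (Option 3).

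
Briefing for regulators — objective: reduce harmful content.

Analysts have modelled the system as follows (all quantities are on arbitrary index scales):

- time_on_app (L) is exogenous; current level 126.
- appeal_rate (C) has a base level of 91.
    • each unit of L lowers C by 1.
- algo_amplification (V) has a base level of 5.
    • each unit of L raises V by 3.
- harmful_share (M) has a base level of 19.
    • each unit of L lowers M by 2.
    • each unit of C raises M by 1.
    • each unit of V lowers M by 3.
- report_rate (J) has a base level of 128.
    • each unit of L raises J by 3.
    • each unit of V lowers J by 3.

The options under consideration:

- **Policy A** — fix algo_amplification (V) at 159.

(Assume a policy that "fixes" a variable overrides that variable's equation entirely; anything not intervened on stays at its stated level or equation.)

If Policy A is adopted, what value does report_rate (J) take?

29

Policy A (V := 159):
  L = 126
  V = 159
  J = 128 + 3·126 − 3·159 = 29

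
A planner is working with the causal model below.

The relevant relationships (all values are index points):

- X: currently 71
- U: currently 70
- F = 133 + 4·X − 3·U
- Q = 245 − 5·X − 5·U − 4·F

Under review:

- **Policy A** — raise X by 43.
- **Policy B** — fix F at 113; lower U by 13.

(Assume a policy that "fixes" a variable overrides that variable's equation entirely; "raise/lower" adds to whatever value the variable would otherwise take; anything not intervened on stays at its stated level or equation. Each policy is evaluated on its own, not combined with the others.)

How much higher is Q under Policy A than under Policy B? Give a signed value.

Policy A (X + 43):
  X = 71 + 43 = 114
  U = 70
  F = 133 + 4·114 − 3·70 = 379
  Q = 245 − 5·114 − 5·70 − 4·379 = -2191
Policy B (F := 113, U − 13):
  X = 71
  U = 70 − 13 = 57
  F = 113
  Q = 245 − 5·71 − 5·57 − 4·113 = -847
Q: -2191 − (-847) = -1344

-1344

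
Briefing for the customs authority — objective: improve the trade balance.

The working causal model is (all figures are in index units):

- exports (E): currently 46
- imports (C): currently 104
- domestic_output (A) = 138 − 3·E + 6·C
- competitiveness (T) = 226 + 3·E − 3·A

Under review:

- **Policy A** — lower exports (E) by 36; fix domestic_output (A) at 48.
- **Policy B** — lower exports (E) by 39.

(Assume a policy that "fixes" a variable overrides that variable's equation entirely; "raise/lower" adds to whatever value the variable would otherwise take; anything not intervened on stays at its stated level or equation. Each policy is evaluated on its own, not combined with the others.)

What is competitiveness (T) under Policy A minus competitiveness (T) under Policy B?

Policy A (E − 36, A := 48):
  E = 46 − 36 = 10
  C = 104
  A = 48
  T = 226 + 3·10 − 3·48 = 112
Policy B (E − 39):
  E = 46 − 39 = 7
  C = 104
  A = 138 − 3·7 + 6·104 = 741
  T = 226 + 3·7 − 3·741 = -1976
T: 112 − (-1976) = 2088

2088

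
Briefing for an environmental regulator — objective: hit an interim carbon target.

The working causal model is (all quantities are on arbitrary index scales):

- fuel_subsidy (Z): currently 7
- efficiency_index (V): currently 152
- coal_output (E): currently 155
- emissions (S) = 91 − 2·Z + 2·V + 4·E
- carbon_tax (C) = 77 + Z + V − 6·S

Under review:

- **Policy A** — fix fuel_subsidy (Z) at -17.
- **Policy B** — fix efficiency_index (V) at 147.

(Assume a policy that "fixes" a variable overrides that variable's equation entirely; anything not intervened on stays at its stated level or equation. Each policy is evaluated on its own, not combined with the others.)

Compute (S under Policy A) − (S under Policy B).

58

Policy A (Z := -17):
  Z = -17
  V = 152
  E = 155
  S = 91 − 2·(-17) + 2·152 + 4·155 = 1049
Policy B (V := 147):
  Z = 7
  V = 147
  E = 155
  S = 91 − 2·7 + 2·147 + 4·155 = 991
S: 1049 − 991 = 58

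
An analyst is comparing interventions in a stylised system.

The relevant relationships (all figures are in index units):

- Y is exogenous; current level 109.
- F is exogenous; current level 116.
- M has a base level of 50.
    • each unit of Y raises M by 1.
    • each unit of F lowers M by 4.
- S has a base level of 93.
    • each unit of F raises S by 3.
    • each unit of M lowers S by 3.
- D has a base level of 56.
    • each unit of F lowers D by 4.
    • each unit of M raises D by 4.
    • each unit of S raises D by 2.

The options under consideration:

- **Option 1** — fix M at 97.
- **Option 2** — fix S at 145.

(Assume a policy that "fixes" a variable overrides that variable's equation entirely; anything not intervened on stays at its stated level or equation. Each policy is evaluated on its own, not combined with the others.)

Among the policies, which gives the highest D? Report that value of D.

280

Option 1 (M := 97):
  Y = 109
  F = 116
  M = 97
  S = 93 + 3·116 − 3·97 = 150
  D = 56 − 4·116 + 4·97 + 2·150 = 280
Option 2 (S := 145):
  Y = 109
  F = 116
  M = 50 + 109 − 4·116 = -305
  S = 145
  D = 56 − 4·116 + 4·(-305) + 2·145 = -1338
Comparing — Option 1: D=280, Option 2: D=-1338. Highest is 280 (Option 1).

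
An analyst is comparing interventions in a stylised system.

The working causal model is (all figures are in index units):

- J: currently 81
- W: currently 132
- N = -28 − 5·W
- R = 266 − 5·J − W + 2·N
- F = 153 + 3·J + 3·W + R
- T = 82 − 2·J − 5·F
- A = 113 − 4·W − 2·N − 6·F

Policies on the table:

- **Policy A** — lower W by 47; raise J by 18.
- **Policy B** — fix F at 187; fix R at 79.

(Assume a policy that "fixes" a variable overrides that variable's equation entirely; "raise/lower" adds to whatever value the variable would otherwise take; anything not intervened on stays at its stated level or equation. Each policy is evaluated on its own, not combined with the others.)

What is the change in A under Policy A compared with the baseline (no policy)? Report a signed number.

-2322

Baseline:
  J = 81
  W = 132
  N = -28 − 5·132 = -688
  R = 266 − 5·81 − 132 + 2·(-688) = -1647
  F = 153 + 3·81 + 3·132 + (-1647) = -855
  A = 113 − 4·132 − 2·(-688) − 6·(-855) = 6091
Policy A (W − 47, J + 18):
  J = 81 + 18 = 99
  W = 132 − 47 = 85
  N = -28 − 5·85 = -453
  R = 266 − 5·99 − 85 + 2·(-453) = -1220
  F = 153 + 3·99 + 3·85 + (-1220) = -515
  A = 113 − 4·85 − 2·(-453) − 6·(-515) = 3769
Change in A: 3769 − 6091 = -2322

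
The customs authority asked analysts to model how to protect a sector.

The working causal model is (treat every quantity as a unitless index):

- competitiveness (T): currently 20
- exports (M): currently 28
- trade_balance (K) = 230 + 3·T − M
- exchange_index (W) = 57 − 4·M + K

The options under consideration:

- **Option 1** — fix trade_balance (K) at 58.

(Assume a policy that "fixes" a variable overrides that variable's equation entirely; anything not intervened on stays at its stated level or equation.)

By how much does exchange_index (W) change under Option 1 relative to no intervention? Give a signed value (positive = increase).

-204

Baseline:
  T = 20
  M = 28
  K = 230 + 3·20 − 28 = 262
  W = 57 − 4·28 + 262 = 207
Option 1 (K := 58):
  T = 20
  M = 28
  K = 58
  W = 57 − 4·28 + 58 = 3
Change in W: 3 − 207 = -204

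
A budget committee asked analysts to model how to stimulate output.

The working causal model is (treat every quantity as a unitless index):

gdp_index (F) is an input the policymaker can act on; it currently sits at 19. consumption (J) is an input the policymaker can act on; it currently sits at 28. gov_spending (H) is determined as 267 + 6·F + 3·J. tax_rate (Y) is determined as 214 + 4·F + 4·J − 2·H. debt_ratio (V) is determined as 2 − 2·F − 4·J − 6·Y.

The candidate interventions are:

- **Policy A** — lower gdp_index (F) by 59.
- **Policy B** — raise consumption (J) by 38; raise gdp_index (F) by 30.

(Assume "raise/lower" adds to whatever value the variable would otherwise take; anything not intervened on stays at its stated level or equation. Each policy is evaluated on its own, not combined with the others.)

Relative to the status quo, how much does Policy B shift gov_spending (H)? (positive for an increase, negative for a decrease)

294

Baseline:
  F = 19
  J = 28
  H = 267 + 6·19 + 3·28 = 465
Policy B (J + 38, F + 30):
  F = 19 + 30 = 49
  J = 28 + 38 = 66
  H = 267 + 6·49 + 3·66 = 759
Change in H: 759 − 465 = 294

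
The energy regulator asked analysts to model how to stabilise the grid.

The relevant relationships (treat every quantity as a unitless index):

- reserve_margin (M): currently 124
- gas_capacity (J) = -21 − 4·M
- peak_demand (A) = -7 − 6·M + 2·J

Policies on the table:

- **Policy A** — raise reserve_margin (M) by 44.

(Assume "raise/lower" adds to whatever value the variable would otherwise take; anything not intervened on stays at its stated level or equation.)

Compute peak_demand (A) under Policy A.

-2401

Policy A (M + 44):
  M = 124 + 44 = 168
  J = -21 − 4·168 = -693
  A = -7 − 6·168 + 2·(-693) = -2401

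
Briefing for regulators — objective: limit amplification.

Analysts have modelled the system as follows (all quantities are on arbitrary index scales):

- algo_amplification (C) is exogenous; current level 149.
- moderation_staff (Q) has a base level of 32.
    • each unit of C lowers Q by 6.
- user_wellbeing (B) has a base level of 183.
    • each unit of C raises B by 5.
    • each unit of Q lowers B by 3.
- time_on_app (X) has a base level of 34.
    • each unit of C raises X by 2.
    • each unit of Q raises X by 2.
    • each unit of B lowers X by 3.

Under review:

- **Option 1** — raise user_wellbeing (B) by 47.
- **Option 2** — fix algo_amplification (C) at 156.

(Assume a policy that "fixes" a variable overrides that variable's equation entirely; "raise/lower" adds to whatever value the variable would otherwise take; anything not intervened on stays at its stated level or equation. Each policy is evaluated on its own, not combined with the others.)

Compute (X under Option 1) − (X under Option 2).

Option 1 (B + 47):
  C = 149
  Q = 32 − 6·149 = -862
  B = 183 + 5·149 − 3·(-862) (+47 from intervention) = 3561
  X = 34 + 2·149 + 2·(-862) − 3·3561 = -12075
Option 2 (C := 156):
  C = 156
  Q = 32 − 6·156 = -904
  B = 183 + 5·156 − 3·(-904) = 3675
  X = 34 + 2·156 + 2·(-904) − 3·3675 = -12487
X: -12075 − (-12487) = 412

412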